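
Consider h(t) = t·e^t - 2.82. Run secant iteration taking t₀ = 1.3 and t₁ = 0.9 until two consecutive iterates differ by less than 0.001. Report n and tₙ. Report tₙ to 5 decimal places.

h(1.3) = 1.9500857, h(0.9) = -0.6063572
t₂ = 0.9000000 − (-0.6063572)·(-0.4000000)/(-2.5564429) = 0.9948751;  |Δ| = 0.0948751
h(0.9948751) = -0.1294729
t₃ = 0.9948751 − (-0.1294729)·(0.0948751)/(0.4768843) = 1.0206335;  |Δ| = 0.0257584
h(1.0206335) = 0.0122092
t₄ = 1.0206335 − 0.0122092·(0.0257584)/(0.1416822) = 1.0184138;  |Δ| = 0.0022197
h(1.0184138) = -0.0002163
t₅ = 1.0184138 − (-0.0002163)·(-0.0022197)/(-0.0124255) = 1.0184525;  |Δ| = 0.0000386
|t₅ − t₄| = 0.0000386 < 0.001

n = 5, tₙ = 1.01845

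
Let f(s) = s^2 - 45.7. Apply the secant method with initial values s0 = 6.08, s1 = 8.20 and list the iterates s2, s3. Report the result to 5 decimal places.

f(6.08) = -8.7336000, f(8.20) = 21.5400000
s2 = 8.2000000 − 21.5400000·(8.2000000 − 6.0800000) / (21.5400000 − (-8.7336000)) = 8.2000000 − (45.6648000)/(30.2736000) = 6.6915966
f(6.6915966) = -0.9225344
s3 = 6.6915966 − (-0.9225344)·(6.6915966 − 8.2000000) / (-0.9225344 − 21.5400000) = 6.6915966 − (1.3915540)/(-22.4625344) = 6.7535466

6.69160, 6.75355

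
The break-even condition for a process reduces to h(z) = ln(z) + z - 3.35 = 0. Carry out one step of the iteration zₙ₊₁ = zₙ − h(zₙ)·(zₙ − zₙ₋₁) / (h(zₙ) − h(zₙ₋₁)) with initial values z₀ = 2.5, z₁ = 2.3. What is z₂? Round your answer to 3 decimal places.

2.453

h(2.5) = 0.06629, h(2.3) = -0.21709
z₂ = 2.30000 − (-0.21709)·(2.30000 − 2.50000) / (-0.21709 − 0.06629) = 2.30000 − (0.04342)/(-0.28338) = 2.45321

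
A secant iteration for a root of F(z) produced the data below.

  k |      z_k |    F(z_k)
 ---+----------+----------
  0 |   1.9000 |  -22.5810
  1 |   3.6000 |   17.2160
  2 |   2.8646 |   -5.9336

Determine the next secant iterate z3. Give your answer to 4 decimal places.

z3 = 2.8646 − (-5.9336)·(2.8646 − 3.6000) / (-5.9336 − 17.2160)
   = 2.8646 − (4.363569)/(-23.149600) = 3.053094

3.0531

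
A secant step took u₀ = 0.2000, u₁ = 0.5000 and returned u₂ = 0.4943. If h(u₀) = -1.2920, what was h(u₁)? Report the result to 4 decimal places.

The secant line through (0.2000, -1.2920) and (0.5000, h(u₁)) crosses zero at u₂ = 0.4943.
So (0.2000, -1.2920), (0.5000, h(u₁)), (0.4943, 0) are collinear:
h(u₁) = -1.2920 · (0.5000 − 0.4943) / (0.2000 − 0.4943) = -1.2920 · (0.005700)/(-0.294300) = 0.025023

0.0250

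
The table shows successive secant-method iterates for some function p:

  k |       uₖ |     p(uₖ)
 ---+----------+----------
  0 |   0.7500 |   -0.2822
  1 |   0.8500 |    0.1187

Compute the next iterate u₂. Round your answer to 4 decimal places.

u₂ = 0.8500 − 0.1187·(0.8500 − 0.7500) / (0.1187 − (-0.2822))
   = 0.8500 − (0.011870)/(0.400900) = 0.820392

0.8204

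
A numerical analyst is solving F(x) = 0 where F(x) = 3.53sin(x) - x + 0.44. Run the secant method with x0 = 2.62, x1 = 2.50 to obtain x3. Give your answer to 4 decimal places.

2.5137

F(2.62) = -0.421136, F(2.50) = 0.052607
x2 = 2.500000 − 0.052607·(2.500000 − 2.620000) / (0.052607 − (-0.421136)) = 2.500000 − (-0.006313)/(0.473743) = 2.513325
F(2.513325) = 0.001410
x3 = 2.513325 − 0.001410·(2.513325 − 2.500000) / (0.001410 − 0.052607) = 2.513325 − (0.000019)/(-0.051196) = 2.513692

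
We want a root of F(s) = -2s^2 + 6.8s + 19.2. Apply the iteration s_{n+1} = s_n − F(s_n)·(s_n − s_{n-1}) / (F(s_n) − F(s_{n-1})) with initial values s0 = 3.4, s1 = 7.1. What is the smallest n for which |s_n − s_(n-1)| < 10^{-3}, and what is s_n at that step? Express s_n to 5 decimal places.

n = 6, s_n = 5.23412

F(3.4) = 19.2000000, F(7.1) = -33.3400000
s2 = 7.1000000 − (-33.3400000)·(3.7000000)/(-52.5400000) = 4.7521127;  |Δ| = 2.3478873
F(4.7521127) = 6.3492164
s3 = 4.7521127 − 6.3492164·(-2.3478873)/(39.6892164) = 5.1277120;  |Δ| = 0.3755994
F(5.1277120) = 1.4815802
s4 = 5.1277120 − 1.4815802·(0.3755994)/(-4.8676362) = 5.2420346;  |Δ| = 0.1143226
F(5.2420346) = -0.1120183
s5 = 5.2420346 − (-0.1120183)·(0.1143226)/(-1.5935985) = 5.2339986;  |Δ| = 0.0080360
F(5.2339986) = 0.0017082
s6 = 5.2339986 − 0.0017082·(-0.0080360)/(0.1137265) = 5.2341193;  |Δ| = 0.0001207
|s6 − s5| = 0.0001207 < 10^{-3}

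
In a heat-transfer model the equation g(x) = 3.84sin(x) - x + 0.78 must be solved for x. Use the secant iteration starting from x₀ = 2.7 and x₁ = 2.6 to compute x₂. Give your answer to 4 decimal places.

g(2.7) = -0.278861, g(2.6) = 0.159525
x₂ = 2.600000 − 0.159525·(2.600000 − 2.700000) / (0.159525 − (-0.278861)) = 2.600000 − (-0.015953)/(0.438387) = 2.636389

2.6364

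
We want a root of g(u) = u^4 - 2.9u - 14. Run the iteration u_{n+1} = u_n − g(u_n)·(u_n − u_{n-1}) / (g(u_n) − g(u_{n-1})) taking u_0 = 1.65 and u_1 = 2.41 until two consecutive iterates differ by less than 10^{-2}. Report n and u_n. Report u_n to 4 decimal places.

g(1.65) = -11.372994, g(2.41) = 12.745026
u_2 = 2.410000 − 12.745026·(0.760000)/(24.118019) = 2.008382;  |Δ| = 0.401618
g(2.008382) = -3.554379
u_3 = 2.008382 − (-3.554379)·(-0.401618)/(-16.299405) = 2.095962;  |Δ| = 0.087580
g(2.095962) = -0.779329
u_4 = 2.095962 − (-0.779329)·(0.087580)/(2.775051) = 2.120558;  |Δ| = 0.024595
g(2.120558) = 0.071283
u_5 = 2.120558 − 0.071283·(0.024595)/(0.850611) = 2.118497;  |Δ| = 0.002061
|u_5 − u_4| = 0.002061 < 10^{-2}

n = 5, u_n = 2.1185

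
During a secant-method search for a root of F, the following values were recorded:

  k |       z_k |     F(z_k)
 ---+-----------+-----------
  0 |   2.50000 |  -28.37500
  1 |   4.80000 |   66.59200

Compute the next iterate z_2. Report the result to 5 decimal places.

z_2 = 4.80000 − 66.59200·(4.80000 − 2.50000) / (66.59200 − (-28.37500))
   = 4.80000 − (153.1616000)/(94.9670000) = 3.1872124

3.18721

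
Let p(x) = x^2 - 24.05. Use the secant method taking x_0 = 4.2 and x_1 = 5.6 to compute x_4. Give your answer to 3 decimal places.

4.904

p(4.2) = -6.41000, p(5.6) = 7.31000
x_2 = 5.60000 − 7.31000·(5.60000 − 4.20000) / (7.31000 − (-6.41000)) = 5.60000 − (10.23400)/(13.72000) = 4.85408
p(4.85408) = -0.48789
x_3 = 4.85408 − (-0.48789)·(4.85408 − 5.60000) / (-0.48789 − 7.31000) = 4.85408 − (0.36393)/(-7.79789) = 4.90075
p(4.90075) = -0.03263
x_4 = 4.90075 − (-0.03263)·(4.90075 − 4.85408) / (-0.03263 − (-0.48789)) = 4.90075 − (-0.00152)/(0.45526) = 4.90410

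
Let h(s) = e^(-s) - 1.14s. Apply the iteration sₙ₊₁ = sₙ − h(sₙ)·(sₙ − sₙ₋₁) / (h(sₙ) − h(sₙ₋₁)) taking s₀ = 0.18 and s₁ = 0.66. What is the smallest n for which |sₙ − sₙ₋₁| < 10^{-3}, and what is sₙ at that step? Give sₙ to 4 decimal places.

n = 4, sₙ = 0.5210

h(0.18) = 0.630070, h(0.66) = -0.235549
s₂ = 0.660000 − (-0.235549)·(0.480000)/(-0.865619) = 0.529384;  |Δ| = 0.130616
h(0.529384) = -0.014531
s₃ = 0.529384 − (-0.014531)·(-0.130616)/(0.221018) = 0.520797;  |Δ| = 0.008587
h(0.520797) = 0.000338
s₄ = 0.520797 − 0.000338·(-0.008587)/(0.014869) = 0.520992;  |Δ| = 0.000195
|s₄ − s₃| = 0.000195 < 10^{-3}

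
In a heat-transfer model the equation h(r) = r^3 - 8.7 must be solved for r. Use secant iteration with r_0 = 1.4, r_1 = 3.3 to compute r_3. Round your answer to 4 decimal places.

1.9150

h(1.4) = -5.956000, h(3.3) = 27.237000
r_2 = 3.300000 − 27.237000·(3.300000 − 1.400000) / (27.237000 − (-5.956000)) = 3.300000 − (51.750300)/(33.193000) = 1.740927
h(1.740927) = -3.423549
r_3 = 1.740927 − (-3.423549)·(1.740927 − 3.300000) / (-3.423549 − 27.237000) = 1.740927 − (5.337562)/(-30.660549) = 1.915013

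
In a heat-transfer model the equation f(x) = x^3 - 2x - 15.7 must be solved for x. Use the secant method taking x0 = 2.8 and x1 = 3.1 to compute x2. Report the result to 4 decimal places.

f(2.8) = 0.652000, f(3.1) = 7.891000
x2 = 3.100000 − 7.891000·(3.100000 − 2.800000) / (7.891000 − 0.652000) = 3.100000 − (2.367300)/(7.239000) = 2.772980

2.7730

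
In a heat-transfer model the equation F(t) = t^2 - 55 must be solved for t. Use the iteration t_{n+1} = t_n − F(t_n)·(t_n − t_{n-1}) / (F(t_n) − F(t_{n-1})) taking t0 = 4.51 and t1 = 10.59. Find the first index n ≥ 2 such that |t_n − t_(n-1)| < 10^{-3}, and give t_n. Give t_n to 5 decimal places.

n = 6, t_n = 7.41620

F(4.51) = -34.6599000, F(10.59) = 57.1481000
t2 = 10.5900000 − 57.1481000·(6.0800000)/(91.8080000) = 6.8053576;  |Δ| = 3.7846424
F(6.8053576) = -8.6871077
t3 = 6.8053576 − (-8.6871077)·(-3.7846424)/(-65.8352077) = 7.3047499;  |Δ| = 0.4993923
F(7.3047499) = -1.6406286
t4 = 7.3047499 − (-1.6406286)·(0.4993923)/(7.0464791) = 7.4210232;  |Δ| = 0.1162733
F(7.4210232) = 0.0715855
t5 = 7.4210232 − 0.0715855·(0.1162733)/(1.7122141) = 7.4161620;  |Δ| = 0.0048612
F(7.4161620) = -0.0005416
t6 = 7.4161620 − (-0.0005416)·(-0.0048612)/(-0.0721271) = 7.4161985;  |Δ| = 0.0000365
|t6 − t5| = 0.0000365 < 10^{-3}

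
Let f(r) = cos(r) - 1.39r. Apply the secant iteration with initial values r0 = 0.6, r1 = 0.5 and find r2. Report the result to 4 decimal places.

0.5955

f(0.6) = -0.008664, f(0.5) = 0.182583
r2 = 0.500000 − 0.182583·(0.500000 − 0.600000) / (0.182583 − (-0.008664)) = 0.500000 − (-0.018258)/(0.191247) = 0.595470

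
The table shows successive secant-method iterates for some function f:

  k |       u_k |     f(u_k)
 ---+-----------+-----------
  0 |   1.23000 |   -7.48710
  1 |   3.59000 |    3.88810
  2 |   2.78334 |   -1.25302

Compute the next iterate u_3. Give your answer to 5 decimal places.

u_3 = 2.78334 − (-1.25302)·(2.78334 − 3.59000) / (-1.25302 − 3.88810)
   = 2.78334 − (1.0107611)/(-5.1411200) = 2.9799433

2.97994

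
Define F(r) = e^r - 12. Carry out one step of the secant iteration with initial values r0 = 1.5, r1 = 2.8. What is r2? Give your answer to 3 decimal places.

2.317

F(1.5) = -7.51831, F(2.8) = 4.44465
r2 = 2.80000 − 4.44465·(2.80000 − 1.50000) / (4.44465 − (-7.51831)) = 2.80000 − (5.77804)/(11.96296) = 2.31701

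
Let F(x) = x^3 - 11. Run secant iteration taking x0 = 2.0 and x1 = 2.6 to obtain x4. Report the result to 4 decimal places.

F(2.0) = -3.000000, F(2.6) = 6.576000
x2 = 2.600000 − 6.576000·(2.600000 − 2.000000) / (6.576000 − (-3.000000)) = 2.600000 − (3.945600)/(9.576000) = 2.187970
F(2.187970) = -0.525723
x3 = 2.187970 − (-0.525723)·(2.187970 − 2.600000) / (-0.525723 − 6.576000) = 2.187970 − (0.216614)/(-7.101723) = 2.218472
F(2.218472) = -0.081536
x4 = 2.218472 − (-0.081536)·(2.218472 − 2.187970) / (-0.081536 − (-0.525723)) = 2.218472 − (-0.002487)/(0.444188) = 2.224070

2.2241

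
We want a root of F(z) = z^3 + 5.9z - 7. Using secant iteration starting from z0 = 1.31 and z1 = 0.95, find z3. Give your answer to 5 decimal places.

1.01132

F(1.31) = 2.9770910, F(0.95) = -0.5376250
z2 = 0.9500000 − (-0.5376250)·(0.9500000 − 1.3100000) / (-0.5376250 − 2.9770910) = 0.9500000 − (0.1935450)/(-3.5147160) = 1.0050670
F(1.0050670) = -0.0548262
z3 = 1.0050670 − (-0.0548262)·(1.0050670 − 0.9500000) / (-0.0548262 − (-0.5376250)) = 1.0050670 − (-0.0030191)/(0.4827988) = 1.0113204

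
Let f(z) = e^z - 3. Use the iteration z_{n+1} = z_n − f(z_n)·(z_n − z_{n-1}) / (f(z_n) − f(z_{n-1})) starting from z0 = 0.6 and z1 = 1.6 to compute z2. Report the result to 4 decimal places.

f(0.6) = -1.177881, f(1.6) = 1.953032
z2 = 1.600000 − 1.953032·(1.600000 − 0.600000) / (1.953032 − (-1.177881)) = 1.600000 − (1.953032)/(3.130914) = 0.976210

0.9762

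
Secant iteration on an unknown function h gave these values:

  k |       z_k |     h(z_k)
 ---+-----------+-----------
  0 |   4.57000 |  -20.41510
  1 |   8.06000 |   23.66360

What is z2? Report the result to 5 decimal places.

6.18640

z2 = 8.06000 − 23.66360·(8.06000 − 4.57000) / (23.66360 − (-20.41510))
   = 8.06000 − (82.5859640)/(44.0787000) = 6.1863975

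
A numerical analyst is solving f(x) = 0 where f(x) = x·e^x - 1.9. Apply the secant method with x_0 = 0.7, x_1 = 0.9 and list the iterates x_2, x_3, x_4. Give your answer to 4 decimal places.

0.8220, 0.8288, 0.8292

f(0.7) = -0.490373, f(0.9) = 0.313643
x_2 = 0.900000 − 0.313643·(0.900000 − 0.700000) / (0.313643 − (-0.490373)) = 0.900000 − (0.062729)/(0.804016) = 0.821981
f(0.821981) = -0.029992
x_3 = 0.821981 − (-0.029992)·(0.821981 − 0.900000) / (-0.029992 − 0.313643) = 0.821981 − (0.002340)/(-0.343634) = 0.828790
f(0.828790) = -0.001618
x_4 = 0.828790 − (-0.001618)·(0.828790 − 0.821981) / (-0.001618 − (-0.029992)) = 0.828790 − (-0.000011)/(0.028374) = 0.829178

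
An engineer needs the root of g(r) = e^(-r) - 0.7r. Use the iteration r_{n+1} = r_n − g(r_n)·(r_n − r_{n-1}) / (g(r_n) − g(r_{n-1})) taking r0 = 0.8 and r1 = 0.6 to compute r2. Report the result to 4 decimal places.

0.7076

g(0.8) = -0.110671, g(0.6) = 0.128812
r2 = 0.600000 − 0.128812·(0.600000 − 0.800000) / (0.128812 − (-0.110671)) = 0.600000 − (-0.025762)/(0.239483) = 0.707575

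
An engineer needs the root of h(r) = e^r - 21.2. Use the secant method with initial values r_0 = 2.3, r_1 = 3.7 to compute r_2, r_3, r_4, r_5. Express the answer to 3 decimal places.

2.816, 2.983, 3.063, 3.054

h(2.3) = -11.22582, h(3.7) = 19.24730
r_2 = 3.70000 − 19.24730·(3.70000 − 2.30000) / (19.24730 − (-11.22582)) = 3.70000 − (26.94623)/(30.47312) = 2.81574
h(2.81574) = -4.49450
r_3 = 2.81574 − (-4.49450)·(2.81574 − 3.70000) / (-4.49450 − 19.24730) = 2.81574 − (3.97432)/(-23.74181) = 2.98314
h(2.98314) = -1.45036
r_4 = 2.98314 − (-1.45036)·(2.98314 − 2.81574) / (-1.45036 − (-4.49450)) = 2.98314 − (-0.24279)/(3.04414) = 3.06289
h(3.06289) = 0.18929
r_5 = 3.06289 − 0.18929·(3.06289 − 2.98314) / (0.18929 − (-1.45036)) = 3.06289 − (0.01510)/(1.63965) = 3.05368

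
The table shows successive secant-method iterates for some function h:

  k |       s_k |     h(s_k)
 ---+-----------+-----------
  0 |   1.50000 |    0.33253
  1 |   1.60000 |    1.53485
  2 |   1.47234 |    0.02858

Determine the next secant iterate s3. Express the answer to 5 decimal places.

1.46992

s3 = 1.47234 − 0.02858·(1.47234 − 1.60000) / (0.02858 − 1.53485)
   = 1.47234 − (-0.0036485)/(-1.5062700) = 1.4699178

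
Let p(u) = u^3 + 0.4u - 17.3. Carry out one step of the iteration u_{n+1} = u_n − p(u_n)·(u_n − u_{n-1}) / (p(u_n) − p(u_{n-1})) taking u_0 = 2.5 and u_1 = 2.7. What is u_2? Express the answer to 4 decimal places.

p(2.5) = -0.675000, p(2.7) = 3.463000
u_2 = 2.700000 − 3.463000·(2.700000 − 2.500000) / (3.463000 − (-0.675000)) = 2.700000 − (0.692600)/(4.138000) = 2.532624

2.5326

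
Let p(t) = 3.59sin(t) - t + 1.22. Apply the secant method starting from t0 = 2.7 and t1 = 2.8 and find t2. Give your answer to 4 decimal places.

p(2.7) = 0.054294, p(2.8) = -0.377393
t2 = 2.800000 − (-0.377393)·(2.800000 − 2.700000) / (-0.377393 − 0.054294) = 2.800000 − (-0.037739)/(-0.431686) = 2.712577

2.7126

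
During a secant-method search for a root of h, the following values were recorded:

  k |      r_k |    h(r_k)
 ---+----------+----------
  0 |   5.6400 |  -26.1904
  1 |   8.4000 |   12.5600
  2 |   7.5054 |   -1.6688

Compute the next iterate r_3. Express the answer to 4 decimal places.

r_3 = 7.5054 − (-1.6688)·(7.5054 − 8.4000) / (-1.6688 − 12.5600)
   = 7.5054 − (1.492908)/(-14.228800) = 7.610322

7.6103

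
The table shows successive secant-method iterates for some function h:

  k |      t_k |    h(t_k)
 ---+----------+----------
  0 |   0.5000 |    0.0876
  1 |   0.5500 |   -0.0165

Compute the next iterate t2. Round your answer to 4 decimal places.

0.5421

t2 = 0.5500 − (-0.0165)·(0.5500 − 0.5000) / (-0.0165 − 0.0876)
   = 0.5500 − (-0.000825)/(-0.104100) = 0.542075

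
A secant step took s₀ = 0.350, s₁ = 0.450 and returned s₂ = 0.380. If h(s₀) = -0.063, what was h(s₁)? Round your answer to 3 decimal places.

The secant line through (0.350, -0.063) and (0.450, h(s₁)) crosses zero at s₂ = 0.380.
So (0.350, -0.063), (0.450, h(s₁)), (0.380, 0) are collinear:
h(s₁) = -0.063 · (0.450 − 0.380) / (0.350 − 0.380) = -0.063 · (0.07000)/(-0.03000) = 0.14700

0.147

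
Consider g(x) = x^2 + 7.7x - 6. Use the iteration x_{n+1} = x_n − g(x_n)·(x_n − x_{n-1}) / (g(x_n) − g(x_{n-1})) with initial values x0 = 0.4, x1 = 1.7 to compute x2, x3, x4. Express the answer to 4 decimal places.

g(0.4) = -2.760000, g(1.7) = 9.980000
x2 = 1.700000 − 9.980000·(1.700000 − 0.400000) / (9.980000 − (-2.760000)) = 1.700000 − (12.974000)/(12.740000) = 0.681633
g(0.681633) = -0.286805
x3 = 0.681633 − (-0.286805)·(0.681633 − 1.700000) / (-0.286805 − 9.980000) = 0.681633 − (0.292073)/(-10.266805) = 0.710081
g(0.710081) = -0.028162
x4 = 0.710081 − (-0.028162)·(0.710081 − 0.681633) / (-0.028162 − (-0.286805)) = 0.710081 − (-0.000801)/(0.258644) = 0.713178

0.6816, 0.7101, 0.7132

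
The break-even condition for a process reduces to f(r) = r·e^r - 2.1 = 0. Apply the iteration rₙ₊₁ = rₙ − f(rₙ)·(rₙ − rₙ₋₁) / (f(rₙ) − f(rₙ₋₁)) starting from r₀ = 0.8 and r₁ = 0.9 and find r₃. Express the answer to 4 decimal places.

0.8752

f(0.8) = -0.319567, f(0.9) = 0.113643
r₂ = 0.900000 − 0.113643·(0.900000 − 0.800000) / (0.113643 − (-0.319567)) = 0.900000 − (0.011364)/(0.433210) = 0.873767
f(0.873767) = -0.006524
r₃ = 0.873767 − (-0.006524)·(0.873767 − 0.900000) / (-0.006524 − 0.113643) = 0.873767 − (0.000171)/(-0.120166) = 0.875191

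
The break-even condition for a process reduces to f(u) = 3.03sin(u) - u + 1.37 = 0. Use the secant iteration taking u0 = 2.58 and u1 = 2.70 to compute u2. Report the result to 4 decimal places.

2.6904

f(2.58) = 0.403581, f(2.70) = -0.035039
u2 = 2.700000 − (-0.035039)·(2.700000 − 2.580000) / (-0.035039 − 0.403581) = 2.700000 − (-0.004205)/(-0.438620) = 2.690414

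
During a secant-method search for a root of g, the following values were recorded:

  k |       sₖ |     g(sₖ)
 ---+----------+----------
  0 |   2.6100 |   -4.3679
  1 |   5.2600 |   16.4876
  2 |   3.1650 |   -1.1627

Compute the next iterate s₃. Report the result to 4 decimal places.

s₃ = 3.1650 − (-1.1627)·(3.1650 − 5.2600) / (-1.1627 − 16.4876)
   = 3.1650 − (2.435856)/(-17.650300) = 3.303007

3.3030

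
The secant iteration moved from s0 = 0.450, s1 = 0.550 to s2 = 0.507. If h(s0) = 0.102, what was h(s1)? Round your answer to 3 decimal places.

-0.077

The secant line through (0.450, 0.102) and (0.550, h(s1)) crosses zero at s2 = 0.507.
So (0.450, 0.102), (0.550, h(s1)), (0.507, 0) are collinear:
h(s1) = 0.102 · (0.550 − 0.507) / (0.450 − 0.507) = 0.102 · (0.04300)/(-0.05700) = -0.07695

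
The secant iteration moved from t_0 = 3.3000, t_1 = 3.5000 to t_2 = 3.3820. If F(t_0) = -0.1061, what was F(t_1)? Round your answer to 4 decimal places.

The secant line through (3.3000, -0.1061) and (3.5000, F(t_1)) crosses zero at t_2 = 3.3820.
So (3.3000, -0.1061), (3.5000, F(t_1)), (3.3820, 0) are collinear:
F(t_1) = -0.1061 · (3.5000 − 3.3820) / (3.3000 − 3.3820) = -0.1061 · (0.118000)/(-0.082000) = 0.152680

0.1527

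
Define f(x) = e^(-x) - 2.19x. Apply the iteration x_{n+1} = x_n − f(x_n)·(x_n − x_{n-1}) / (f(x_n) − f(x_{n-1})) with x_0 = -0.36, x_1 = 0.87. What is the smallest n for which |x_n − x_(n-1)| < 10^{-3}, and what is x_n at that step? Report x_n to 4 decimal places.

n = 5, x_n = 0.3287

f(-0.36) = 2.221729, f(0.87) = -1.486348
x_2 = 0.870000 − (-1.486348)·(1.230000)/(-3.708078) = 0.376966;  |Δ| = 0.493034
f(0.376966) = -0.139616
x_3 = 0.376966 − (-0.139616)·(-0.493034)/(1.346732) = 0.325853;  |Δ| = 0.051113
f(0.325853) = 0.008293
x_4 = 0.325853 − 0.008293·(-0.051113)/(0.147909) = 0.328719;  |Δ| = 0.002866
f(0.328719) = -0.000049
x_5 = 0.328719 − (-0.000049)·(0.002866)/(-0.008342) = 0.328702;  |Δ| = 0.000017
|x_5 − x_4| = 0.000017 < 10^{-3}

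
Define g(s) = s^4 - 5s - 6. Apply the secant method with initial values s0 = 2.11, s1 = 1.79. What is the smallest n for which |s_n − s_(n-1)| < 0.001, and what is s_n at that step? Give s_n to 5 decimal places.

g(2.11) = 3.2711944, g(1.79) = -4.6837432
s2 = 1.7900000 − (-4.6837432)·(-0.3200000)/(-7.9549376) = 1.9784110;  |Δ| = 0.1884110
g(1.9784110) = -0.5717970
s3 = 1.9784110 − (-0.5717970)·(0.1884110)/(4.1119462) = 2.0046110;  |Δ| = 0.0262000
g(2.0046110) = 0.1250074
s4 = 2.0046110 − 0.1250074·(0.0262000)/(0.6968044) = 1.9999107;  |Δ| = 0.0047003
g(1.9999107) = -0.0024116
s5 = 1.9999107 − (-0.0024116)·(-0.0047003)/(-0.1274189) = 1.9999996;  |Δ| = 0.0000890
|s5 − s4| = 0.0000890 < 0.001

n = 5, s_n = 2.00000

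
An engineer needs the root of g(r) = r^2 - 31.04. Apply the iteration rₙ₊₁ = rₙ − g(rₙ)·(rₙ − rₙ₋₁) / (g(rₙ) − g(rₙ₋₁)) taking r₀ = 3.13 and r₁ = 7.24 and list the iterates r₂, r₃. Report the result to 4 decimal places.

5.1785, 5.5186

g(3.13) = -21.243100, g(7.24) = 21.377600
r₂ = 7.240000 − 21.377600·(7.240000 − 3.130000) / (21.377600 − (-21.243100)) = 7.240000 − (87.861936)/(42.620700) = 5.178515
g(5.178515) = -4.222983
r₃ = 5.178515 − (-4.222983)·(5.178515 − 7.240000) / (-4.222983 − 21.377600) = 5.178515 − (8.705616)/(-25.600583) = 5.518570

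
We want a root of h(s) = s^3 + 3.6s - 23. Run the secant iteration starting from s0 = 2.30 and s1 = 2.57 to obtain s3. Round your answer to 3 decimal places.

h(2.30) = -2.55300, h(2.57) = 3.22659
s2 = 2.57000 − 3.22659·(2.57000 − 2.30000) / (3.22659 − (-2.55300)) = 2.57000 − (0.87118)/(5.77959) = 2.41927
h(2.41927) = -0.13104
s3 = 2.41927 − (-0.13104)·(2.41927 − 2.57000) / (-0.13104 − 3.22659) = 2.41927 − (0.01975)/(-3.35764) = 2.42515

2.425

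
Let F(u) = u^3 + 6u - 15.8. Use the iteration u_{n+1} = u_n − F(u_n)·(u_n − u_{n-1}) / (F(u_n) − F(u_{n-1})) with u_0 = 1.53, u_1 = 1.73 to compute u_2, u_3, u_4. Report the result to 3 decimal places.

F(1.53) = -3.03842, F(1.73) = -0.24228
u_2 = 1.73000 − (-0.24228)·(1.73000 − 1.53000) / (-0.24228 − (-3.03842)) = 1.73000 − (-0.04846)/(2.79614) = 1.74733
F(1.74733) = 0.01886
u_3 = 1.74733 − 0.01886·(1.74733 − 1.73000) / (0.01886 − (-0.24228)) = 1.74733 − (0.00033)/(0.26114) = 1.74608
F(1.74608) = -0.00011
u_4 = 1.74608 − (-0.00011)·(1.74608 − 1.74733) / (-0.00011 − 0.01886) = 1.74608 − (0.00000)/(-0.01896) = 1.74609

1.747, 1.746, 1.746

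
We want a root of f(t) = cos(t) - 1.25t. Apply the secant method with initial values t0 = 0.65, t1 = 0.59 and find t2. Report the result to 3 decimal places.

f(0.65) = -0.01642, f(0.59) = 0.09344
t2 = 0.59000 − 0.09344·(0.59000 − 0.65000) / (0.09344 − (-0.01642)) = 0.59000 − (-0.00561)/(0.10986) = 0.64103

0.641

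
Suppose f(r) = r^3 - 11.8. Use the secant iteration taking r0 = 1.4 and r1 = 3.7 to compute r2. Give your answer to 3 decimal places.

f(1.4) = -9.05600, f(3.7) = 38.85300
r2 = 3.70000 − 38.85300·(3.70000 − 1.40000) / (38.85300 − (-9.05600)) = 3.70000 − (89.36190)/(47.90900) = 1.83476

1.835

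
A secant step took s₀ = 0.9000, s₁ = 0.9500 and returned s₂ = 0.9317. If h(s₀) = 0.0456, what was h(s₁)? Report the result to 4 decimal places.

-0.0263

The secant line through (0.9000, 0.0456) and (0.9500, h(s₁)) crosses zero at s₂ = 0.9317.
So (0.9000, 0.0456), (0.9500, h(s₁)), (0.9317, 0) are collinear:
h(s₁) = 0.0456 · (0.9500 − 0.9317) / (0.9000 − 0.9317) = 0.0456 · (0.018300)/(-0.031700) = -0.026324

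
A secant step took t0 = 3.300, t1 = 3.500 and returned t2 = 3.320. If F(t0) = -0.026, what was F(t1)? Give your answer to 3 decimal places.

The secant line through (3.300, -0.026) and (3.500, F(t1)) crosses zero at t2 = 3.320.
So (3.300, -0.026), (3.500, F(t1)), (3.320, 0) are collinear:
F(t1) = -0.026 · (3.500 − 3.320) / (3.300 − 3.320) = -0.026 · (0.18000)/(-0.02000) = 0.23400

0.234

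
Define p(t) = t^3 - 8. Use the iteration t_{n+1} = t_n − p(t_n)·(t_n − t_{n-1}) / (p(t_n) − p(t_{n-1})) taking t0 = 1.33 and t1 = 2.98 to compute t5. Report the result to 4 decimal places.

1.9990

p(1.33) = -5.647363, p(2.98) = 18.463592
t2 = 2.980000 − 18.463592·(2.980000 − 1.330000) / (18.463592 − (-5.647363)) = 2.980000 − (30.464927)/(24.110955) = 1.716470
p(1.716470) = -2.942822
t3 = 1.716470 − (-2.942822)·(1.716470 − 2.980000) / (-2.942822 − 18.463592) = 1.716470 − (3.718345)/(-21.406414) = 1.890172
p(1.890172) = -1.246889
t4 = 1.890172 − (-1.246889)·(1.890172 − 1.716470) / (-1.246889 − (-2.942822)) = 1.890172 − (-0.216588)/(1.695933) = 2.017882
p(2.017882) = 0.216507
t5 = 2.017882 − 0.216507·(2.017882 − 1.890172) / (0.216507 − (-1.246889)) = 2.017882 − (0.027650)/(1.463396) = 1.998987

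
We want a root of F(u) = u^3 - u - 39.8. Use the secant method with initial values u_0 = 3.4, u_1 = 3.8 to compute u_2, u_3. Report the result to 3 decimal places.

3.503, 3.511

F(3.4) = -3.89600, F(3.8) = 11.27200
u_2 = 3.80000 − 11.27200·(3.80000 − 3.40000) / (11.27200 − (-3.89600)) = 3.80000 − (4.50880)/(15.16800) = 3.50274
F(3.50274) = -0.32687
u_3 = 3.50274 − (-0.32687)·(3.50274 − 3.80000) / (-0.32687 − 11.27200) = 3.50274 − (0.09717)/(-11.59887) = 3.51112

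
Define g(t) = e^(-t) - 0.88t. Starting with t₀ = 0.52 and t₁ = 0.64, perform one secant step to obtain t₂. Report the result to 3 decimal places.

g(0.52) = 0.13692, g(0.64) = -0.03591
t₂ = 0.64000 − (-0.03591)·(0.64000 − 0.52000) / (-0.03591 − 0.13692) = 0.64000 − (-0.00431)/(-0.17283) = 0.61507

0.615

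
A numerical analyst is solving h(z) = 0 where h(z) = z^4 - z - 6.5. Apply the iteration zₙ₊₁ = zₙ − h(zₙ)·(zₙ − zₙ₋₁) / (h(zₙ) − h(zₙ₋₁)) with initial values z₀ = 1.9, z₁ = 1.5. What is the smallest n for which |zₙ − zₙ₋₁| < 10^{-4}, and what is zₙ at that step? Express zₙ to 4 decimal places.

h(1.9) = 4.632100, h(1.5) = -2.937500
z₂ = 1.500000 − (-2.937500)·(-0.400000)/(-7.569600) = 1.655226;  |Δ| = 0.155226
h(1.655226) = -0.648866
z₃ = 1.655226 − (-0.648866)·(0.155226)/(2.288634) = 1.699235;  |Δ| = 0.044009
h(1.699235) = 0.137849
z₄ = 1.699235 − 0.137849·(0.044009)/(0.786716) = 1.691524;  |Δ| = 0.007711
h(1.691524) = -0.004751
z₅ = 1.691524 − (-0.004751)·(-0.007711)/(-0.142601) = 1.691781;  |Δ| = 0.000257
h(1.691781) = -0.000033
z₆ = 1.691781 − (-0.000033)·(0.000257)/(0.004718) = 1.691783;  |Δ| = 0.000002
|z₆ − z₅| = 0.000002 < 10^{-4}

n = 6, zₙ = 1.6918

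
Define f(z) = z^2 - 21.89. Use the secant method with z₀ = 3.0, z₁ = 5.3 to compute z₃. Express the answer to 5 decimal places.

4.67075

f(3.0) = -12.8900000, f(5.3) = 6.2000000
z₂ = 5.3000000 − 6.2000000·(5.3000000 − 3.0000000) / (6.2000000 − (-12.8900000)) = 5.3000000 − (14.2600000)/(19.0900000) = 4.5530120
f(4.5530120) = -1.1600813
z₃ = 4.5530120 − (-1.1600813)·(4.5530120 − 5.3000000) / (-1.1600813 − 6.2000000) = 4.5530120 − (0.8665667)/(-7.3600813) = 4.6707508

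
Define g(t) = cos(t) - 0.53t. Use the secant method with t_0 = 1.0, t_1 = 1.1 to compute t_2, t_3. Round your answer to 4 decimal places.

g(1.0) = 0.010302, g(1.1) = -0.129404
t_2 = 1.100000 − (-0.129404)·(1.100000 − 1.000000) / (-0.129404 − 0.010302) = 1.100000 − (-0.012940)/(-0.139706) = 1.007374
g(1.007374) = 0.000174
t_3 = 1.007374 − 0.000174·(1.007374 − 1.100000) / (0.000174 − (-0.129404)) = 1.007374 − (-0.000016)/(0.129578) = 1.007499

1.0074, 1.0075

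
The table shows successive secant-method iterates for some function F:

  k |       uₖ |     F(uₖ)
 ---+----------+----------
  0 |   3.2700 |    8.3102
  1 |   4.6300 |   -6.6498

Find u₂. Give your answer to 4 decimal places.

u₂ = 4.6300 − (-6.6498)·(4.6300 − 3.2700) / (-6.6498 − 8.3102)
   = 4.6300 − (-9.043728)/(-14.960000) = 4.025473

4.0255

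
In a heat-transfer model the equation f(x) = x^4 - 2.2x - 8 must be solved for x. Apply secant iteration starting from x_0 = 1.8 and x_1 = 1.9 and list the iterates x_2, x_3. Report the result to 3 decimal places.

f(1.8) = -1.46240, f(1.9) = 0.85210
x_2 = 1.90000 − 0.85210·(1.90000 − 1.80000) / (0.85210 − (-1.46240)) = 1.90000 − (0.08521)/(2.31450) = 1.86318
f(1.86318) = -0.04800
x_3 = 1.86318 − (-0.04800)·(1.86318 − 1.90000) / (-0.04800 − 0.85210) = 1.86318 − (0.00177)/(-0.90010) = 1.86515

1.863, 1.865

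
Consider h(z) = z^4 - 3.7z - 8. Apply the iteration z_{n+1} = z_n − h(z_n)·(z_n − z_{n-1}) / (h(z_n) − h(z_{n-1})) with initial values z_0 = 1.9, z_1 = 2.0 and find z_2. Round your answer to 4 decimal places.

1.9769

h(1.9) = -1.997900, h(2.0) = 0.600000
z_2 = 2.000000 − 0.600000·(2.000000 − 1.900000) / (0.600000 − (-1.997900)) = 2.000000 − (0.060000)/(2.597900) = 1.976904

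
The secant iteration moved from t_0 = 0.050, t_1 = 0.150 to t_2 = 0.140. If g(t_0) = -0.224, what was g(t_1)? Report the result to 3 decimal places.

The secant line through (0.050, -0.224) and (0.150, g(t_1)) crosses zero at t_2 = 0.140.
So (0.050, -0.224), (0.150, g(t_1)), (0.140, 0) are collinear:
g(t_1) = -0.224 · (0.150 − 0.140) / (0.050 − 0.140) = -0.224 · (0.01000)/(-0.09000) = 0.02489

0.025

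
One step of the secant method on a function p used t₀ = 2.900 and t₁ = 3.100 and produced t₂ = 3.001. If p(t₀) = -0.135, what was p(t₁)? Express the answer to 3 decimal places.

The secant line through (2.900, -0.135) and (3.100, p(t₁)) crosses zero at t₂ = 3.001.
So (2.900, -0.135), (3.100, p(t₁)), (3.001, 0) are collinear:
p(t₁) = -0.135 · (3.100 − 3.001) / (2.900 − 3.001) = -0.135 · (0.09900)/(-0.10100) = 0.13233

0.132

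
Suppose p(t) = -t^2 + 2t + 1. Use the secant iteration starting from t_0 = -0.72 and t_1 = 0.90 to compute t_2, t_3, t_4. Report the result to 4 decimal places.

p(-0.72) = -0.958400, p(0.90) = 1.990000
t_2 = 0.900000 − 1.990000·(0.900000 − (-0.720000)) / (1.990000 − (-0.958400)) = 0.900000 − (3.223800)/(2.948400) = -0.193407
p(-0.193407) = 0.575781
t_3 = -0.193407 − 0.575781·(-0.193407 − 0.900000) / (0.575781 − 1.990000) = -0.193407 − (-0.629562)/(-1.414219) = -0.638573
p(-0.638573) = -0.684920
t_4 = -0.638573 − (-0.684920)·(-0.638573 − (-0.193407)) / (-0.684920 − 0.575781) = -0.638573 − (0.304903)/(-1.260701) = -0.396720

-0.1934, -0.6386, -0.3967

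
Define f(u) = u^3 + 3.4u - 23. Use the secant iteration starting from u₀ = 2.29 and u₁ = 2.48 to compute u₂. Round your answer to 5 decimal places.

f(2.29) = -3.2050110, f(2.48) = 0.6849920
u₂ = 2.4800000 − 0.6849920·(2.4800000 − 2.2900000) / (0.6849920 − (-3.2050110)) = 2.4800000 − (0.1301485)/(3.8900030) = 2.4465428

2.44654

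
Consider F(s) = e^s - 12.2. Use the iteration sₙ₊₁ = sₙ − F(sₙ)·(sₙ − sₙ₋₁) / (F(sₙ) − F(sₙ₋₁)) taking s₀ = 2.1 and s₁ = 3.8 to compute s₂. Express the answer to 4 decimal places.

F(2.1) = -4.033830, F(3.8) = 32.501184
s₂ = 3.800000 − 32.501184·(3.800000 − 2.100000) / (32.501184 − (-4.033830)) = 3.800000 − (55.252014)/(36.535015) = 2.287697

2.2877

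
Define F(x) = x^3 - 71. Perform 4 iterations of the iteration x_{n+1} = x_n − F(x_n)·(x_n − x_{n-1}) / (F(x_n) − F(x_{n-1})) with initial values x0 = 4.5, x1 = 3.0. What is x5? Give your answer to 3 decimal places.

F(4.5) = 20.12500, F(3.0) = -44.00000
x2 = 3.00000 − (-44.00000)·(3.00000 − 4.50000) / (-44.00000 − 20.12500) = 3.00000 − (66.00000)/(-64.12500) = 4.02924
F(4.02924) = -5.58621
x3 = 4.02924 − (-5.58621)·(4.02924 − 3.00000) / (-5.58621 − (-44.00000)) = 4.02924 − (-5.74955)/(38.41379) = 4.17891
F(4.17891) = 1.97771
x4 = 4.17891 − 1.97771·(4.17891 − 4.02924) / (1.97771 − (-5.58621)) = 4.17891 − (0.29601)/(7.56392) = 4.13978
F(4.13978) = -0.05342
x5 = 4.13978 − (-0.05342)·(4.13978 − 4.17891) / (-0.05342 − 1.97771) = 4.13978 − (0.00209)/(-2.03113) = 4.14081

4.141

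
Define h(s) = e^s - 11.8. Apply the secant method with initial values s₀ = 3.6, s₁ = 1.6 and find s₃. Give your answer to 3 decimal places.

h(3.6) = 24.79823, h(1.6) = -6.84697
s₂ = 1.60000 − (-6.84697)·(1.60000 − 3.60000) / (-6.84697 − 24.79823) = 1.60000 − (13.69394)/(-31.64520) = 2.03273
h(2.03273) = -4.16507
s₃ = 2.03273 − (-4.16507)·(2.03273 − 1.60000) / (-4.16507 − (-6.84697)) = 2.03273 − (-1.80237)/(2.68189) = 2.70478

2.705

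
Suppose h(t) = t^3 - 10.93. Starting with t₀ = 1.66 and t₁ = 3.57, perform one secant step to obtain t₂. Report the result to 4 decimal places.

h(1.66) = -6.355704, h(3.57) = 34.569293
t₂ = 3.570000 − 34.569293·(3.570000 − 1.660000) / (34.569293 − (-6.355704)) = 3.570000 − (66.027350)/(40.924997) = 1.956625

1.9566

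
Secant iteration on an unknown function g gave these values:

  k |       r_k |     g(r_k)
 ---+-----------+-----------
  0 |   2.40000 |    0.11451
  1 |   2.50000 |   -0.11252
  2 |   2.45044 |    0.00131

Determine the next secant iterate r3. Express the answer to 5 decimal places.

r3 = 2.45044 − 0.00131·(2.45044 − 2.50000) / (0.00131 − (-0.11252))
   = 2.45044 − (-0.0000649)/(0.1138300) = 2.4510104

2.45101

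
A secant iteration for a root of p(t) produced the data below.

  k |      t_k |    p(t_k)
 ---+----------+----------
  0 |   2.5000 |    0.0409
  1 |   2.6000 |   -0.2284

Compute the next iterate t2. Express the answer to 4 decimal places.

t2 = 2.6000 − (-0.2284)·(2.6000 − 2.5000) / (-0.2284 − 0.0409)
   = 2.6000 − (-0.022840)/(-0.269300) = 2.515188

2.5152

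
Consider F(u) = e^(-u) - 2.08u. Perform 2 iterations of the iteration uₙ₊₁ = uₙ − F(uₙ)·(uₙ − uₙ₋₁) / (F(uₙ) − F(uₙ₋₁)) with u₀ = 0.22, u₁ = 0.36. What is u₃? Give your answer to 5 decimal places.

0.34164

F(0.22) = 0.3449188, F(0.36) = -0.0511237
u₂ = 0.3600000 − (-0.0511237)·(0.3600000 − 0.2200000) / (-0.0511237 − 0.3449188) = 0.3600000 − (-0.0071573)/(-0.3960425) = 0.3419279
F(0.3419279) = -0.0008106
u₃ = 0.3419279 − (-0.0008106)·(0.3419279 − 0.3600000) / (-0.0008106 − (-0.0511237)) = 0.3419279 − (0.0000147)/(0.0503130) = 0.3416367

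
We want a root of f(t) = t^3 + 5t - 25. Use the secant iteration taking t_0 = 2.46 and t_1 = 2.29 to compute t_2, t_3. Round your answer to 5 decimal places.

2.36027, 2.36262

f(2.46) = 2.1869360, f(2.29) = -1.5410110
t_2 = 2.2900000 − (-1.5410110)·(2.2900000 − 2.4600000) / (-1.5410110 − 2.1869360) = 2.2900000 − (0.2619719)/(-3.7279470) = 2.3602724
f(2.3602724) = -0.0498295
t_3 = 2.3602724 − (-0.0498295)·(2.3602724 − 2.2900000) / (-0.0498295 − (-1.5410110)) = 2.3602724 − (-0.0035016)/(1.4911815) = 2.3626207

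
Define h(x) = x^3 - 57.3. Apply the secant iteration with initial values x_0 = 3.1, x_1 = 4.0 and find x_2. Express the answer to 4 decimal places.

h(3.1) = -27.509000, h(4.0) = 6.700000
x_2 = 4.000000 − 6.700000·(4.000000 − 3.100000) / (6.700000 − (-27.509000)) = 4.000000 − (6.030000)/(34.209000) = 3.823731

3.8237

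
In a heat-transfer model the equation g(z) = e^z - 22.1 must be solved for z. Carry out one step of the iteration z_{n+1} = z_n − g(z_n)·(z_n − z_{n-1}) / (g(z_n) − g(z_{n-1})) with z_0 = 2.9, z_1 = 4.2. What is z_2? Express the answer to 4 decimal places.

3.0052

g(2.9) = -3.925855, g(4.2) = 44.586331
z_2 = 4.200000 − 44.586331·(4.200000 − 2.900000) / (44.586331 − (-3.925855)) = 4.200000 − (57.962230)/(48.512186) = 3.005203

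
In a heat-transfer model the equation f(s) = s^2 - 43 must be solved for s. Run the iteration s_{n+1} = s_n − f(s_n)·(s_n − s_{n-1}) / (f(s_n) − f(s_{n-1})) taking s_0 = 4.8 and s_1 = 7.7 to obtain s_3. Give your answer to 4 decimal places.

6.5444

f(4.8) = -19.960000, f(7.7) = 16.290000
s_2 = 7.700000 − 16.290000·(7.700000 − 4.800000) / (16.290000 − (-19.960000)) = 7.700000 − (47.241000)/(36.250000) = 6.396800
f(6.396800) = -2.080950
s_3 = 6.396800 − (-2.080950)·(6.396800 − 7.700000) / (-2.080950 − 16.290000) = 6.396800 − (2.711894)/(-18.370950) = 6.544419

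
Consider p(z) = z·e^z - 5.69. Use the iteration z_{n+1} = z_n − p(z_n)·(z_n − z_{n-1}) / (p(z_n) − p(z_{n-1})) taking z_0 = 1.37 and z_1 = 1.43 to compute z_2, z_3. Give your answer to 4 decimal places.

p(1.37) = -0.298570, p(1.43) = 0.285540
z_2 = 1.430000 − 0.285540·(1.430000 − 1.370000) / (0.285540 − (-0.298570)) = 1.430000 − (0.017132)/(0.584109) = 1.400669
p(1.400669) = -0.006204
z_3 = 1.400669 − (-0.006204)·(1.400669 − 1.430000) / (-0.006204 − 0.285540) = 1.400669 − (0.000182)/(-0.291744) = 1.401293

1.4007, 1.4013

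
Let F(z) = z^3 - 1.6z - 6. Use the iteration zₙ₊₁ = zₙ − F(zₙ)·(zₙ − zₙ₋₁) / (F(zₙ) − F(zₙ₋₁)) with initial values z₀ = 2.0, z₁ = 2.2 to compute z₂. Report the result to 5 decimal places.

F(2.0) = -1.2000000, F(2.2) = 1.1280000
z₂ = 2.2000000 − 1.1280000·(2.2000000 − 2.0000000) / (1.1280000 − (-1.2000000)) = 2.2000000 − (0.2256000)/(2.3280000) = 2.1030928

2.10309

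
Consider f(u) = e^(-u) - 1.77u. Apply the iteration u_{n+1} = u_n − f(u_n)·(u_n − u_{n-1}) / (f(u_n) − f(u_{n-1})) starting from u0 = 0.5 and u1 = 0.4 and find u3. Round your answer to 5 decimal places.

f(0.5) = -0.2784693, f(0.4) = -0.0376800
u2 = 0.4000000 − (-0.0376800)·(0.4000000 − 0.5000000) / (-0.0376800 − (-0.2784693)) = 0.4000000 − (0.0037680)/(0.2407894) = 0.3843515
f(0.3843515) = 0.0005899
u3 = 0.3843515 − 0.0005899·(0.3843515 − 0.4000000) / (0.0005899 − (-0.0376800)) = 0.3843515 − (-0.0000092)/(0.0382699) = 0.3845927

0.38459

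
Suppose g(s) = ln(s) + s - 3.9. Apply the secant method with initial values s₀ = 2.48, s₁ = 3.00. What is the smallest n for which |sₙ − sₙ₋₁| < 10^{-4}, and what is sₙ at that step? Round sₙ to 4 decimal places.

g(2.48) = -0.511741, g(3.00) = 0.198612
s₂ = 3.000000 − 0.198612·(0.520000)/(0.710354) = 2.854610;  |Δ| = 0.145390
g(2.854610) = 0.003545
s₃ = 2.854610 − 0.003545·(-0.145390)/(-0.195067) = 2.851968;  |Δ| = 0.002642
g(2.851968) = -0.000023
s₄ = 2.851968 − (-0.000023)·(-0.002642)/(-0.003568) = 2.851985;  |Δ| = 0.000017
|s₄ − s₃| = 0.000017 < 10^{-4}

n = 4, sₙ = 2.8520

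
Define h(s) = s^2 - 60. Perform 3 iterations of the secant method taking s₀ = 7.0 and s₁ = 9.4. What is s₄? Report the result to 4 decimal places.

7.7460

h(7.0) = -11.000000, h(9.4) = 28.360000
s₂ = 9.400000 − 28.360000·(9.400000 − 7.000000) / (28.360000 − (-11.000000)) = 9.400000 − (68.064000)/(39.360000) = 7.670732
h(7.670732) = -1.159875
s₃ = 7.670732 − (-1.159875)·(7.670732 − 9.400000) / (-1.159875 − 28.360000) = 7.670732 − (2.005735)/(-29.519875) = 7.738677
h(7.738677) = -0.112879
s₄ = 7.738677 − (-0.112879)·(7.738677 − 7.670732) / (-0.112879 − (-1.159875)) = 7.738677 − (-0.007670)/(1.046996) = 7.746002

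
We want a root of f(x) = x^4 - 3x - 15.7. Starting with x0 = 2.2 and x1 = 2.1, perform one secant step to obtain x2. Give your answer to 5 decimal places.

2.16939

f(2.2) = 1.1256000, f(2.1) = -2.5519000
x2 = 2.1000000 − (-2.5519000)·(2.1000000 − 2.2000000) / (-2.5519000 − 1.1256000) = 2.1000000 − (0.2551900)/(-3.6775000) = 2.1693923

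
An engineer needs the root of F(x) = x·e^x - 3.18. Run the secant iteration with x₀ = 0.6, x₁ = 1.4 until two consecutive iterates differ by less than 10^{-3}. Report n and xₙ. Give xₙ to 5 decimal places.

n = 6, xₙ = 1.07996

F(0.6) = -2.0867287, F(1.4) = 2.4972800
x₂ = 1.4000000 − 2.4972800·(0.8000000)/(4.5840087) = 0.9641754;  |Δ| = 0.4358246
F(0.9641754) = -0.6513306
x₃ = 0.9641754 − (-0.6513306)·(-0.4358246)/(-3.1486105) = 1.0543313;  |Δ| = 0.0901559
F(1.0543313) = -0.1540110
x₄ = 1.0543313 − (-0.1540110)·(0.0901559)/(0.4973196) = 1.0822510;  |Δ| = 0.0279197
F(1.0822510) = 0.0140639
x₅ = 1.0822510 − 0.0140639·(0.0279197)/(0.1680748) = 1.0799147;  |Δ| = 0.0023362
F(1.0799147) = -0.0002682
x₆ = 1.0799147 − (-0.0002682)·(-0.0023362)/(-0.0143321) = 1.0799585;  |Δ| = 0.0000437
|x₆ − x₅| = 0.0000437 < 10^{-3}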